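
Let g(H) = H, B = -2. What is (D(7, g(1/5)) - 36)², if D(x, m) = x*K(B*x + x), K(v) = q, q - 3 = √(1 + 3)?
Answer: 1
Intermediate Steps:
q = 5 (q = 3 + √(1 + 3) = 3 + √4 = 3 + 2 = 5)
K(v) = 5
D(x, m) = 5*x (D(x, m) = x*5 = 5*x)
(D(7, g(1/5)) - 36)² = (5*7 - 36)² = (35 - 36)² = (-1)² = 1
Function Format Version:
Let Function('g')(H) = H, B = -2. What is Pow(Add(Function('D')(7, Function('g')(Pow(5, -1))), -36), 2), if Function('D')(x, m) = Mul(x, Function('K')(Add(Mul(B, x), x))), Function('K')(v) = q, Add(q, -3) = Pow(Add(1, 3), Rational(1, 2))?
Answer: 1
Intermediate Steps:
q = 5 (q = Add(3, Pow(Add(1, 3), Rational(1, 2))) = Add(3, Pow(4, Rational(1, 2))) = Add(3, 2) = 5)
Function('K')(v) = 5
Function('D')(x, m) = Mul(5, x) (Function('D')(x, m) = Mul(x, 5) = Mul(5, x))
Pow(Add(Function('D')(7, Function('g')(Pow(5, -1))), -36), 2) = Pow(Add(Mul(5, 7), -36), 2) = Pow(Add(35, -36), 2) = Pow(-1, 2) = 1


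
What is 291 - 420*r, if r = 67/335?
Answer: 207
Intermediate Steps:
r = ⅕ (r = 67*(1/335) = ⅕ ≈ 0.20000)
291 - 420*r = 291 - 420*⅕ = 291 - 84 = 207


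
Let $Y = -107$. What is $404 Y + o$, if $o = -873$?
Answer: $-44101$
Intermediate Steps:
$404 Y + o = 404 \left(-107\right) - 873 = -43228 - 873 = -44101$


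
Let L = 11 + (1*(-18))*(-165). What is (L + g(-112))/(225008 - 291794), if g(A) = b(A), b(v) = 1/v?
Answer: -333871/7480032 ≈ -0.044635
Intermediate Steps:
g(A) = 1/A
L = 2981 (L = 11 - 18*(-165) = 11 + 2970 = 2981)
(L + g(-112))/(225008 - 291794) = (2981 + 1/(-112))/(225008 - 291794) = (2981 - 1/112)/(-66786) = (333871/112)*(-1/66786) = -333871/7480032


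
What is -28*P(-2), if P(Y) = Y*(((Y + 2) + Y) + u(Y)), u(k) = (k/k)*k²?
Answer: 112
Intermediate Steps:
u(k) = k² (u(k) = 1*k² = k²)
P(Y) = Y*(2 + Y² + 2*Y) (P(Y) = Y*(((Y + 2) + Y) + Y²) = Y*(((2 + Y) + Y) + Y²) = Y*((2 + 2*Y) + Y²) = Y*(2 + Y² + 2*Y))
-28*P(-2) = -(-56)*(2 + (-2)² + 2*(-2)) = -(-56)*(2 + 4 - 4) = -(-56)*2 = -28*(-4) = 112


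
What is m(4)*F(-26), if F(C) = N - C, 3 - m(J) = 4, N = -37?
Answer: 11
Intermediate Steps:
m(J) = -1 (m(J) = 3 - 1*4 = 3 - 4 = -1)
F(C) = -37 - C
m(4)*F(-26) = -(-37 - 1*(-26)) = -(-37 + 26) = -1*(-11) = 11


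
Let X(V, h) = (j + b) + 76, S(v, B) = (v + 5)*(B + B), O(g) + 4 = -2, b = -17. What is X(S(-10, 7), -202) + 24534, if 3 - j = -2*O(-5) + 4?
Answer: 24580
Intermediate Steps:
O(g) = -6 (O(g) = -4 - 2 = -6)
j = -13 (j = 3 - (-2*(-6) + 4) = 3 - (12 + 4) = 3 - 1*16 = 3 - 16 = -13)
S(v, B) = 2*B*(5 + v) (S(v, B) = (5 + v)*(2*B) = 2*B*(5 + v))
X(V, h) = 46 (X(V, h) = (-13 - 17) + 76 = -30 + 76 = 46)
X(S(-10, 7), -202) + 24534 = 46 + 24534 = 24580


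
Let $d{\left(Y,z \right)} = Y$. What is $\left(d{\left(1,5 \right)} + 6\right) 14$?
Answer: $98$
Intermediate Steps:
$\left(d{\left(1,5 \right)} + 6\right) 14 = \left(1 + 6\right) 14 = 7 \cdot 14 = 98$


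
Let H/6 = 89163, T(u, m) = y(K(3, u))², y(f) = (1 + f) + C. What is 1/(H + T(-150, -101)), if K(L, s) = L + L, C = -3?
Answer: 1/534994 ≈ 1.8692e-6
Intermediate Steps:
K(L, s) = 2*L
y(f) = -2 + f (y(f) = (1 + f) - 3 = -2 + f)
T(u, m) = 16 (T(u, m) = (-2 + 2*3)² = (-2 + 6)² = 4² = 16)
H = 534978 (H = 6*89163 = 534978)
1/(H + T(-150, -101)) = 1/(534978 + 16) = 1/534994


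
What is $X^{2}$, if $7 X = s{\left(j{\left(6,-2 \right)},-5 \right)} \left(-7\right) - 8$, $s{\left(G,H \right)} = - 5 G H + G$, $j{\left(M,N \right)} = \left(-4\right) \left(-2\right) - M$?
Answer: $\frac{138384}{49} \approx 2824.2$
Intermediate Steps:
$j{\left(M,N \right)} = 8 - M$
$s{\left(G,H \right)} = G - 5 G H$ ($s{\left(G,H \right)} = - 5 G H + G = G - 5 G H$)
$X = - \frac{372}{7}$ ($X = \frac{\left(8 - 6\right) \left(1 - -25\right) \left(-7\right) - 8}{7} = \frac{\left(8 - 6\right) \left(1 + 25\right) \left(-7\right) - 8}{7} = \frac{2 \cdot 26 \left(-7\right) - 8}{7} = \frac{52 \left(-7\right) - 8}{7} = \frac{-364 - 8}{7} = \frac{1}{7} \left(-372\right) = - \frac{372}{7} \approx -53.143$)
$X^{2} = \left(- \frac{372}{7}\right)^{2} = \frac{138384}{49}$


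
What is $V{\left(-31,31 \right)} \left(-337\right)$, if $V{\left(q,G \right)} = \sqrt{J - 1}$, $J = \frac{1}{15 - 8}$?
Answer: $- \frac{337 i \sqrt{42}}{7} \approx - 312.0 i$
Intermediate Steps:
$J = \frac{1}{7} \approx 0.14286$
$V{\left(q,G \right)} = \frac{i \sqrt{42}}{7}$ ($V{\left(q,G \right)} = \sqrt{\frac{1}{7} - 1} = \sqrt{- \frac{6}{7}} = \frac{i \sqrt{42}}{7}$)
$V{\left(-31,31 \right)} \left(-337\right) = \frac{i \sqrt{42}}{7} \left(-337\right) = - \frac{337 i \sqrt{42}}{7}$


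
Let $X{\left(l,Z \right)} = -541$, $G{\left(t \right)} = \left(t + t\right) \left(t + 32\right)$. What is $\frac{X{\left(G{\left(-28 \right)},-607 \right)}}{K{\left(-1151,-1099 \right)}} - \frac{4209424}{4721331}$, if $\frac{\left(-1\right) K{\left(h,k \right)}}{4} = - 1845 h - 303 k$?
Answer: $- \frac{13786931683987}{15464511951936} \approx -0.89152$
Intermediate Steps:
$G{\left(t \right)} = 2 t \left(32 + t\right)$
$K{\left(h,k \right)} = 1212 k + 7380 h$ ($K{\left(h,k \right)} = - 4 \left(- 1845 h - 303 k\right) = 1212 k + 7380 h$)
$\frac{X{\left(G{\left(-28 \right)},-607 \right)}}{K{\left(-1151,-1099 \right)}} - \frac{4209424}{4721331} = - \frac{541}{1212 \left(-1099\right) + 7380 \left(-1151\right)} - \frac{4209424}{4721331} = - \frac{541}{-1331988 - 8494380} - \frac{4209424}{4721331} = - \frac{541}{-9826368} - \frac{4209424}{4721331} = \left(-541\right) \left(- \frac{1}{9826368}\right) - \frac{4209424}{4721331} = \frac{541}{9826368} - \frac{4209424}{4721331} = - \frac{13786931683987}{15464511951936}$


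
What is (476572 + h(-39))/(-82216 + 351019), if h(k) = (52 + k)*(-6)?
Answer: 476494/268803 ≈ 1.7727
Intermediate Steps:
h(k) = -312 - 6*k
(476572 + h(-39))/(-82216 + 351019) = (476572 + (-312 - 6*(-39)))/(-82216 + 351019) = (476572 + (-312 + 234))/268803 = (476572 - 78)*(1/268803) = 476494*(1/268803) = 476494/268803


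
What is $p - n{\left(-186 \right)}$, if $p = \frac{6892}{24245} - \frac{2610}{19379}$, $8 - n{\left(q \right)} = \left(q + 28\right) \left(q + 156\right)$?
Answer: $\frac{2223371402478}{469843855} \approx 4732.1$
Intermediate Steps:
$n{\left(q \right)} = 8 - \left(28 + q\right) \left(156 + q\right)$ ($n{\left(q \right)} = 8 - \left(q + 28\right) \left(q + 156\right) = 8 - \left(28 + q\right) \left(156 + q\right)$)
$p = \frac{70280618}{469843855}$ ($p = 6892 \cdot \frac{1}{24245} - \frac{2610}{19379} = \frac{6892}{24245} - \frac{2610}{19379} = \frac{70280618}{469843855} \approx 0.14958$)
$p - n{\left(-186 \right)} = \frac{70280618}{469843855} - \left(-4360 - \left(-186\right)^{2} - -34224\right) = \frac{70280618}{469843855} - \left(-4360 - 34596 + 34224\right) = \frac{70280618}{469843855} - -4732 = \frac{70280618}{469843855} + 4732 = \frac{2223371402478}{469843855}$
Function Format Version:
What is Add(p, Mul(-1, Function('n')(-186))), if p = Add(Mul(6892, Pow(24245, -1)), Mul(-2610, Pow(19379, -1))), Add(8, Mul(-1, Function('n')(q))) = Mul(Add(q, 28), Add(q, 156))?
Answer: Rational(2223371402478, 469843855) ≈ 4732.1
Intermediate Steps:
Function('n')(q) = Add(8, Mul(-1, Add(28, q), Add(156, q))) (Function('n')(q) = Add(8, Mul(-1, Mul(Add(q, 28), Add(q, 156)))) = Add(8, Mul(-1, Mul(Add(28, q), Add(156, q)))) = Add(8, Mul(-1, Add(28, q), Add(156, q))))
p = Rational(70280618, 469843855) (p = Add(Mul(6892, Rational(1, 24245)), Mul(-2610, Rational(1, 19379))) = Add(Rational(6892, 24245), Rational(-2610, 19379)) = Rational(70280618, 469843855) ≈ 0.14958)
Add(p, Mul(-1, Function('n')(-186))) = Add(Rational(70280618, 469843855), Mul(-1, Add(-4360, Mul(-1, Pow(-186, 2)), Mul(-184, -186)))) = Add(Rational(70280618, 469843855), Mul(-1, Add(-4360, Mul(-1, 34596), 34224))) = Add(Rational(70280618, 469843855), Mul(-1, Add(-4360, -34596, 34224))) = Add(Rational(70280618, 469843855), Mul(-1, -4732)) = Add(Rational(70280618, 469843855), 4732) = Rational(2223371402478, 469843855)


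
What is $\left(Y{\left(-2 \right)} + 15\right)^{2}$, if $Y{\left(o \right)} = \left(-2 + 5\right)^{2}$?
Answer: $576$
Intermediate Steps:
$Y{\left(o \right)} = 9$ ($Y{\left(o \right)} = 3^{2} = 9$)
$\left(Y{\left(-2 \right)} + 15\right)^{2} = \left(9 + 15\right)^{2} = 24^{2} = 576$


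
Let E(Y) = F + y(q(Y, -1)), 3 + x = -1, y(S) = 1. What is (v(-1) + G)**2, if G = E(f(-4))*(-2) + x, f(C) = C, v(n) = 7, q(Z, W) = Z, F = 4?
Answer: 49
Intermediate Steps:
x = -4 (x = -3 - 1 = -4)
E(Y) = 5 (E(Y) = 4 + 1 = 5)
G = -14 (G = 5*(-2) - 4 = -10 - 4 = -14)
(v(-1) + G)**2 = (7 - 14)**2 = (-7)**2 = 49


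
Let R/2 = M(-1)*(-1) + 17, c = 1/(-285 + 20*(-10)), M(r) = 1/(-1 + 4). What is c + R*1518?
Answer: 24540999/485 ≈ 50600.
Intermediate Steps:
M(r) = ⅓ (M(r) = 1/3 = ⅓)
c = -1/485 (c = 1/(-285 - 200) = 1/(-485) = -1/485 ≈ -0.0020619)
R = 100/3 (R = 2*((⅓)*(-1) + 17) = 2*(-⅓ + 17) = 2*(50/3) = 100/3 ≈ 33.333)
c + R*1518 = -1/485 + (100/3)*1518 = -1/485 + 50600 = 24540999/485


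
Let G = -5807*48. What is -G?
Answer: 278736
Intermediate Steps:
G = -278736
-G = -1*(-278736) = 278736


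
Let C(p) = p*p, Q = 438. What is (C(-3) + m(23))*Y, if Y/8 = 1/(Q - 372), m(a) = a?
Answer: 128/33 ≈ 3.8788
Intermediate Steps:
C(p) = p**2
Y = 4/33 (Y = 8/(438 - 372) = 8/66 = 8*(1/66) = 4/33 ≈ 0.12121)
(C(-3) + m(23))*Y = ((-3)**2 + 23)*(4/33) = (9 + 23)*(4/33) = 32*(4/33) = 128/33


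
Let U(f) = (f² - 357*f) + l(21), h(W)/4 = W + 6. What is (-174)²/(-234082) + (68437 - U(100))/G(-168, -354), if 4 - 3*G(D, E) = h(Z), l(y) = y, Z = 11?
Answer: -8261815275/1872656 ≈ -4411.8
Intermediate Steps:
h(W) = 24 + 4*W (h(W) = 4*(W + 6) = 4*(6 + W) = 24 + 4*W)
U(f) = 21 + f² - 357*f (U(f) = (f² - 357*f) + 21 = 21 + f² - 357*f)
G(D, E) = -64/3 (G(D, E) = 4/3 - (24 + 4*11)/3 = 4/3 - (24 + 44)/3 = 4/3 - ⅓*68 = 4/3 - 68/3 = -64/3)
(-174)²/(-234082) + (68437 - U(100))/G(-168, -354) = (-174)²/(-234082) + (68437 - (21 + 100² - 357*100))/(-64/3) = 30276*(-1/234082) + (68437 - (21 + 10000 - 35700))*(-3/64) = -15138/117041 + (68437 - 1*(-25679))*(-3/64) = -15138/117041 + (68437 + 25679)*(-3/64) = -15138/117041 + 94116*(-3/64) = -15138/117041 - 70587/16 = -8261815275/1872656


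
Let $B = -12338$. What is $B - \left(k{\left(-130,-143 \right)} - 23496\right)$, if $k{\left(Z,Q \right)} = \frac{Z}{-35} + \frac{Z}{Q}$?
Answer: $\frac{858810}{77} \approx 11153.0$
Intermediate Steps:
$k{\left(Z,Q \right)} = - \frac{Z}{35} + \frac{Z}{Q}$ ($k{\left(Z,Q \right)} = Z \left(- \frac{1}{35}\right) + \frac{Z}{Q} = - \frac{Z}{35} + \frac{Z}{Q}$)
$B - \left(k{\left(-130,-143 \right)} - 23496\right) = -12338 - \left(\left(\left(- \frac{1}{35}\right) \left(-130\right) - \frac{130}{-143}\right) - 23496\right) = -12338 - \left(\left(\frac{26}{7} - - \frac{10}{11}\right) - 23496\right) = -12338 - \left(\left(\frac{26}{7} + \frac{10}{11}\right) - 23496\right) = -12338 - \left(\frac{356}{77} - 23496\right) = -12338 - - \frac{1808836}{77} = -12338 + \frac{1808836}{77} = \frac{858810}{77}$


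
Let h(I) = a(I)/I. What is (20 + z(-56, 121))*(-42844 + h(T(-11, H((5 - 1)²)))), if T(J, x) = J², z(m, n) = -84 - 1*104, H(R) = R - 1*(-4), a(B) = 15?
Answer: 870930312/121 ≈ 7.1978e+6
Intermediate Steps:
H(R) = 4 + R (H(R) = R + 4 = 4 + R)
z(m, n) = -188 (z(m, n) = -84 - 104 = -188)
h(I) = 15/I
(20 + z(-56, 121))*(-42844 + h(T(-11, H((5 - 1)²)))) = (20 - 188)*(-42844 + 15/((-11)²)) = -168*(-42844 + 15/121) = -168*(-5184109/121) = 870930312/121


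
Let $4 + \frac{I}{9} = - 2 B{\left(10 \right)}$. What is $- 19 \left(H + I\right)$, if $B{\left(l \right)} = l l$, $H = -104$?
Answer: $36860$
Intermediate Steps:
$B{\left(l \right)} = l^{2}$
$I = -1836$ ($I = -36 + 9 \left(- 2 \cdot 10^{2}\right) = -36 + 9 \left(\left(-2\right) 100\right) = -36 + 9 \left(-200\right) = -36 - 1800 = -1836$)
$- 19 \left(H + I\right) = - 19 \left(-104 - 1836\right) = \left(-19\right) \left(-1940\right) = 36860$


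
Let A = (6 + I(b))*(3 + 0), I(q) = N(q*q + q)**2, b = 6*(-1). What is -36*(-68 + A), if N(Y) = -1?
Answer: 1692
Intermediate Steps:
b = -6
I(q) = 1 (I(q) = (-1)**2 = 1)
A = 21 (A = (6 + 1)*(3 + 0) = 7*3 = 21)
-36*(-68 + A) = -36*(-68 + 21) = -36*(-47) = 1692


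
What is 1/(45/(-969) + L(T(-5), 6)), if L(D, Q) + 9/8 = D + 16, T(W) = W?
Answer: 2584/25397 ≈ 0.10174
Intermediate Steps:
L(D, Q) = 119/8 + D (L(D, Q) = -9/8 + (D + 16) = -9/8 + (16 + D) = 119/8 + D)
1/(45/(-969) + L(T(-5), 6)) = 1/(45/(-969) + (119/8 - 5)) = 1/(45*(-1/969) + 79/8) = 1/(-15/323 + 79/8) = 1/(25397/2584) = 2584/25397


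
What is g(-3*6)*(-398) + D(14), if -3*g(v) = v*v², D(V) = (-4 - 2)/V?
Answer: -5415987/7 ≈ -7.7371e+5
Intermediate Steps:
D(V) = -6/V
g(v) = -v³/3 (g(v) = -v*v²/3 = -v³/3)
g(-3*6)*(-398) + D(14) = -(-3*6)³/3*(-398) - 6/14 = -⅓*(-18)³*(-398) - 6*1/14 = -⅓*(-5832)*(-398) - 3/7 = 1944*(-398) - 3/7 = -773712 - 3/7 = -5415987/7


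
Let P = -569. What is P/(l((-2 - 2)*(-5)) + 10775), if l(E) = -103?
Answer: -569/10672 ≈ -0.053317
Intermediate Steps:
P/(l((-2 - 2)*(-5)) + 10775) = -569/(-103 + 10775) = -569/10672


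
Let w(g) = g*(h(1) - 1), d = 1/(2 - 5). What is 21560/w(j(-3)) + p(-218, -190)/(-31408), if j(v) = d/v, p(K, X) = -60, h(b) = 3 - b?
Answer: 1523602095/7852 ≈ 1.9404e+5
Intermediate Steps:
d = -1/3 (d = 1/(-3) = -1/3 ≈ -0.33333)
j(v) = -1/(3*v)
w(g) = g (w(g) = g*((3 - 1*1) - 1) = g*((3 - 1) - 1) = g*(2 - 1) = g*1 = g)
21560/w(j(-3)) + p(-218, -190)/(-31408) = 21560/((-1/3/(-3))) - 60/(-31408) = 21560/((-1/3*(-1/3))) - 60*(-1/31408) = 21560/(1/9) + 15/7852 = 21560*9 + 15/7852 = 194040 + 15/7852 = 1523602095/7852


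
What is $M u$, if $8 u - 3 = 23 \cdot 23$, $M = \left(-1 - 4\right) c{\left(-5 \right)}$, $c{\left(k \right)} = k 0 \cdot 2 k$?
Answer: $0$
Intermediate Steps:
$c{\left(k \right)} = 0$ ($c{\left(k \right)} = 0 \cdot 2 k = 0 k = 0$)
$M = 0$ ($M = \left(-1 - 4\right) 0 = \left(-5\right) 0 = 0$)
$u = \frac{133}{2}$ ($u = \frac{3}{8} + \frac{23 \cdot 23}{8} = \frac{3}{8} + \frac{1}{8} \cdot 529 = \frac{3}{8} + \frac{529}{8} = \frac{133}{2} \approx 66.5$)
$M u = 0 \cdot \frac{133}{2} = 0$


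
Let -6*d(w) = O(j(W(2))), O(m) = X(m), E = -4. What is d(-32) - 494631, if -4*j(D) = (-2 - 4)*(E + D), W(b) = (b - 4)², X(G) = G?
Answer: -494631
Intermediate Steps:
W(b) = (-4 + b)²
j(D) = -6 + 3*D/2 (j(D) = -(-2 - 4)*(-4 + D)/4 = -(-3)*(-4 + D)/2 = -(24 - 6*D)/4 = -6 + 3*D/2)
O(m) = m
d(w) = 0 (d(w) = -(-6 + 3*(-4 + 2)²/2)/6 = -(-6 + (3/2)*(-2)²)/6 = -(-6 + (3/2)*4)/6 = -(-6 + 6)/6 = -⅙*0 = 0)
d(-32) - 494631 = 0 - 494631 = -494631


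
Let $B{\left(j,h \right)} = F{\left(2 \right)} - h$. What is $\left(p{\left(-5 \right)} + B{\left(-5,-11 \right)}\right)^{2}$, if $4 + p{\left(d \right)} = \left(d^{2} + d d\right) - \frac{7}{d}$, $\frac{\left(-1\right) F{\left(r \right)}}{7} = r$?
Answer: $\frac{49284}{25} \approx 1971.4$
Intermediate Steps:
$F{\left(r \right)} = - 7 r$
$p{\left(d \right)} = -4 - \frac{7}{d} + 2 d^{2}$ ($p{\left(d \right)} = -4 - \left(- d^{2} + \frac{7}{d} - d d\right) = -4 + \left(\left(d^{2} + d^{2}\right) - \frac{7}{d}\right) = -4 + \left(2 d^{2} - \frac{7}{d}\right) = -4 + \left(- \frac{7}{d} + 2 d^{2}\right) = -4 - \frac{7}{d} + 2 d^{2}$)
$B{\left(j,h \right)} = -14 - h$ ($B{\left(j,h \right)} = \left(-7\right) 2 - h = -14 - h$)
$\left(p{\left(-5 \right)} + B{\left(-5,-11 \right)}\right)^{2} = \left(\left(-4 - \frac{7}{-5} + 2 \left(-5\right)^{2}\right) - 3\right)^{2} = \left(\left(-4 - - \frac{7}{5} + 2 \cdot 25\right) + \left(-14 + 11\right)\right)^{2} = \left(\left(-4 + \frac{7}{5} + 50\right) - 3\right)^{2} = \left(\frac{237}{5} - 3\right)^{2} = \left(\frac{222}{5}\right)^{2} = \frac{49284}{25}$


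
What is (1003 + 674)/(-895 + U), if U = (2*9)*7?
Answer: -1677/769 ≈ -2.1808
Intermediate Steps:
U = 126 (U = 18*7 = 126)
(1003 + 674)/(-895 + U) = (1003 + 674)/(-895 + 126) = 1677/(-769) = 1677*(-1/769) = -1677/769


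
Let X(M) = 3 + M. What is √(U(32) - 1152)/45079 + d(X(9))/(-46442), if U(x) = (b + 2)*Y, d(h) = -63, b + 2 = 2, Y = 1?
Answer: 63/46442 + 5*I*√46/45079 ≈ 0.0013565 + 0.00075227*I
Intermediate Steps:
b = 0 (b = -2 + 2 = 0)
U(x) = 2 (U(x) = (0 + 2)*1 = 2*1 = 2)
√(U(32) - 1152)/45079 + d(X(9))/(-46442) = √(2 - 1152)/45079 - 63/(-46442) = √(-1150)*(1/45079) - 63*(-1/46442) = (5*I*√46)*(1/45079) + 63/46442 = 5*I*√46/45079 + 63/46442 = 63/46442 + 5*I*√46/45079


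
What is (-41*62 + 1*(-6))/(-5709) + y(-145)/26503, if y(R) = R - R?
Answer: 2548/5709 ≈ 0.44631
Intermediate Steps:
y(R) = 0
(-41*62 + 1*(-6))/(-5709) + y(-145)/26503 = (-41*62 + 1*(-6))/(-5709) + 0/26503 = (-2542 - 6)*(-1/5709) + 0*(1/26503) = -2548*(-1/5709) + 0 = 2548/5709 + 0 = 2548/5709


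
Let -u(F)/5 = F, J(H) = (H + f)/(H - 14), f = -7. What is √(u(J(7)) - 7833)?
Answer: I*√7833 ≈ 88.504*I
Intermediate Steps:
J(H) = (-7 + H)/(-14 + H) (J(H) = (H - 7)/(H - 14) = (-7 + H)/(-14 + H))
u(F) = -5*F
√(u(J(7)) - 7833) = √(-5*(-7 + 7)/(-14 + 7) - 7833) = √(-5*0/(-7) - 7833) = √(-(-5)*0/7 - 7833) = √(-5*0 - 7833) = √(0 - 7833) = √(-7833) = I*√7833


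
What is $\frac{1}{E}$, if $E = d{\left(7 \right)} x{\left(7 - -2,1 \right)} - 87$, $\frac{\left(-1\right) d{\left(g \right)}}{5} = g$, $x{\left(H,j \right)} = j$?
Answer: $- \frac{1}{122} \approx -0.0081967$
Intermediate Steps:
$d{\left(g \right)} = - 5 g$
$E = -122$ ($E = \left(-5\right) 7 \cdot 1 - 87 = \left(-35\right) 1 - 87 = -35 - 87 = -122$)
$\frac{1}{E} = \frac{1}{-122} = - \frac{1}{122}$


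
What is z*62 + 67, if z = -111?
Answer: -6815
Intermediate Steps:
z*62 + 67 = -111*62 + 67 = -6882 + 67 = -6815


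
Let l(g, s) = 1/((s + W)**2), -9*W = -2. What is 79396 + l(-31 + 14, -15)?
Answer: 1404435925/17689 ≈ 79396.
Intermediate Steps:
W = 2/9 (W = -1/9*(-2) = 2/9 ≈ 0.22222)
l(g, s) = (2/9 + s)**(-2) (l(g, s) = 1/((s + 2/9)**2) = 1/((2/9 + s)**2) = (2/9 + s)**(-2))
79396 + l(-31 + 14, -15) = 79396 + 81/(2 + 9*(-15))**2 = 79396 + 81/(2 - 135)**2 = 79396 + 81/(-133)**2 = 79396 + 81*(1/17689) = 79396 + 81/17689 = 1404435925/17689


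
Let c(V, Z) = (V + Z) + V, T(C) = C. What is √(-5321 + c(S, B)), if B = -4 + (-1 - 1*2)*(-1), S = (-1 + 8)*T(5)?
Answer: 2*I*√1313 ≈ 72.471*I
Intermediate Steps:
S = 35 (S = (-1 + 8)*5 = 7*5 = 35)
B = -1 (B = -4 + (-1 - 2)*(-1) = -4 - 3*(-1) = -4 + 3 = -1)
c(V, Z) = Z + 2*V
√(-5321 + c(S, B)) = √(-5321 + (-1 + 2*35)) = √(-5321 + (-1 + 70)) = √(-5321 + 69) = √(-5252) = 2*I*√1313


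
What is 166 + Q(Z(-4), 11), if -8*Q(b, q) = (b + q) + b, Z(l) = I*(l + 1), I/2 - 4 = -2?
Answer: 1341/8 ≈ 167.63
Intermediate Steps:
I = 4 (I = 8 + 2*(-2) = 8 - 4 = 4)
Z(l) = 4 + 4*l (Z(l) = 4*(l + 1) = 4*(1 + l) = 4 + 4*l)
Q(b, q) = -b/4 - q/8 (Q(b, q) = -((b + q) + b)/8 = -(q + 2*b)/8 = -b/4 - q/8)
166 + Q(Z(-4), 11) = 166 + (-(4 + 4*(-4))/4 - ⅛*11) = 166 + (-(4 - 16)/4 - 11/8) = 166 + (-¼*(-12) - 11/8) = 166 + (3 - 11/8) = 166 + 13/8 = 1341/8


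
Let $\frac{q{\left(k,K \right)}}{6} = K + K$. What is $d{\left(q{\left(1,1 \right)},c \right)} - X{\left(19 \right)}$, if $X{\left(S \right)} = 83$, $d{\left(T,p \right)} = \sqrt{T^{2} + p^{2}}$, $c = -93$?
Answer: $-83 + 3 \sqrt{977} \approx 10.771$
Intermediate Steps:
$q{\left(k,K \right)} = 12 K$ ($q{\left(k,K \right)} = 6 \left(K + K\right) = 6 \cdot 2 K = 12 K$)
$d{\left(q{\left(1,1 \right)},c \right)} - X{\left(19 \right)} = \sqrt{\left(12 \cdot 1\right)^{2} + \left(-93\right)^{2}} - 83 = \sqrt{12^{2} + 8649} - 83 = \sqrt{144 + 8649} - 83 = \sqrt{8793} - 83 = 3 \sqrt{977} - 83 = -83 + 3 \sqrt{977}$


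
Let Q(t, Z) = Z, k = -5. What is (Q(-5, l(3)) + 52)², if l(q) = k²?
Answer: 5929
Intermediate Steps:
l(q) = 25 (l(q) = (-5)² = 25)
(Q(-5, l(3)) + 52)² = (25 + 52)² = 77² = 5929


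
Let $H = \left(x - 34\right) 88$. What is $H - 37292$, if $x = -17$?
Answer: $-41780$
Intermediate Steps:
$H = -4488$ ($H = \left(-17 - 34\right) 88 = \left(-51\right) 88 = -4488$)
$H - 37292 = -4488 - 37292 = -41780$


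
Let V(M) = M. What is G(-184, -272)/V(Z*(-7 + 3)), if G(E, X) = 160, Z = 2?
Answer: -20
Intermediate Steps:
G(-184, -272)/V(Z*(-7 + 3)) = 160/((2*(-7 + 3))) = 160/((2*(-4))) = 160/(-8) = 160*(-⅛) = -20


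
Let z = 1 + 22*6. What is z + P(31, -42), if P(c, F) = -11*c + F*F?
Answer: 1556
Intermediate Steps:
z = 133 (z = 1 + 132 = 133)
P(c, F) = F² - 11*c (P(c, F) = -11*c + F² = F² - 11*c)
z + P(31, -42) = 133 + ((-42)² - 11*31) = 133 + (1764 - 341) = 133 + 1423 = 1556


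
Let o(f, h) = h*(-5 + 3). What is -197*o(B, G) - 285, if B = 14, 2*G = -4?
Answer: -1073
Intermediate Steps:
G = -2 (G = (1/2)*(-4) = -2)
o(f, h) = -2*h (o(f, h) = h*(-2) = -2*h)
-197*o(B, G) - 285 = -(-394)*(-2) - 285 = -197*4 - 285 = -788 - 285 = -1073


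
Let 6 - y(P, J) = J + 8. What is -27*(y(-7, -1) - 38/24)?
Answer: 279/4 ≈ 69.750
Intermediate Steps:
y(P, J) = -2 - J (y(P, J) = 6 - (J + 8) = 6 - (8 + J) = 6 + (-8 - J) = -2 - J)
-27*(y(-7, -1) - 38/24) = -27*((-2 - 1*(-1)) - 38/24) = -27*((-2 + 1) - 38*1/24) = -27*(-1 - 19/12) = -27*(-31/12) = 279/4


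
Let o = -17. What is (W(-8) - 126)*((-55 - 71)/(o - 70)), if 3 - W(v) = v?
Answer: -4830/29 ≈ -166.55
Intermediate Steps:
W(v) = 3 - v
(W(-8) - 126)*((-55 - 71)/(o - 70)) = ((3 - 1*(-8)) - 126)*((-55 - 71)/(-17 - 70)) = ((3 + 8) - 126)*(-126/(-87)) = (11 - 126)*(-126*(-1/87)) = -115*42/29 = -4830/29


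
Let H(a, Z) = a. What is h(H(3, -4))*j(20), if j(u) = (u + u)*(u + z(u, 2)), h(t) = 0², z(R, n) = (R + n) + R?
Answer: 0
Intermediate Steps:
z(R, n) = n + 2*R
h(t) = 0
j(u) = 2*u*(2 + 3*u) (j(u) = (u + u)*(u + (2 + 2*u)) = (2*u)*(2 + 3*u) = 2*u*(2 + 3*u))
h(H(3, -4))*j(20) = 0*(2*20*(2 + 3*20)) = 0*(2*20*(2 + 60)) = 0*(2*20*62) = 0*2480 = 0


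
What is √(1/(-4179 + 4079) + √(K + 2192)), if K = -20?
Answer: √(-1 + 200*√543)/10 ≈ 6.8260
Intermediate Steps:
√(1/(-4179 + 4079) + √(K + 2192)) = √(1/(-4179 + 4079) + √(-20 + 2192)) = √(1/(-100) + √2172) = √(-1/100 + 2*√543)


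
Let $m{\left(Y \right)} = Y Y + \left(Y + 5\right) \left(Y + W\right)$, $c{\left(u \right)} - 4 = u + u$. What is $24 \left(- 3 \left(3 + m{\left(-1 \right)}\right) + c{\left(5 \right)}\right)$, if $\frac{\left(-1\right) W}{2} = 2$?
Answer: $1488$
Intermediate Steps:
$W = -4$ ($W = \left(-2\right) 2 = -4$)
$c{\left(u \right)} = 4 + 2 u$ ($c{\left(u \right)} = 4 + \left(u + u\right) = 4 + 2 u$)
$m{\left(Y \right)} = Y^{2} + \left(-4 + Y\right) \left(5 + Y\right)$ ($m{\left(Y \right)} = Y Y + \left(Y + 5\right) \left(Y - 4\right) = Y^{2} + \left(5 + Y\right) \left(-4 + Y\right) = Y^{2} + \left(-4 + Y\right) \left(5 + Y\right)$)
$24 \left(- 3 \left(3 + m{\left(-1 \right)}\right) + c{\left(5 \right)}\right) = 24 \left(- 3 \left(3 - \left(21 - 2\right)\right) + \left(4 + 2 \cdot 5\right)\right) = 24 \left(- 3 \left(3 - 19\right) + \left(4 + 10\right)\right) = 24 \left(- 3 \left(3 - 19\right) + 14\right) = 24 \left(\left(-3\right) \left(-16\right) + 14\right) = 24 \left(48 + 14\right) = 24 \cdot 62 = 1488$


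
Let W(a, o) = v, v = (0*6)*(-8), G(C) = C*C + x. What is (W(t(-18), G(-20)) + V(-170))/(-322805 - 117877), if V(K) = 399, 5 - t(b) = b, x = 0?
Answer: -133/146894 ≈ -0.00090542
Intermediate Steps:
t(b) = 5 - b
G(C) = C**2 (G(C) = C*C + 0 = C**2 + 0 = C**2)
v = 0 (v = 0*(-8) = 0)
W(a, o) = 0
(W(t(-18), G(-20)) + V(-170))/(-322805 - 117877) = (0 + 399)/(-322805 - 117877) = 399/(-440682) = 399*(-1/440682) = -133/146894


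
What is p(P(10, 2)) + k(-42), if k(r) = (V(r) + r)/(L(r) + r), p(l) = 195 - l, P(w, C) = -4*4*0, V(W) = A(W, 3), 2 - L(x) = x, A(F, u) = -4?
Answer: 172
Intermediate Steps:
L(x) = 2 - x
V(W) = -4
P(w, C) = 0 (P(w, C) = -16*0 = 0)
k(r) = -2 + r/2 (k(r) = (-4 + r)/((2 - r) + r) = (-4 + r)/2 = (-4 + r)*(½) = -2 + r/2)
p(P(10, 2)) + k(-42) = (195 - 1*0) + (-2 + (½)*(-42)) = (195 + 0) + (-2 - 21) = 195 - 23 = 172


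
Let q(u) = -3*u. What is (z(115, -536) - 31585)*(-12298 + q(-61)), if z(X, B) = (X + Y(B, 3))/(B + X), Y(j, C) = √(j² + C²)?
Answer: 161098001000/421 + 12115*√287305/421 ≈ 3.8267e+8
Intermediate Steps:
Y(j, C) = √(C² + j²)
z(X, B) = (X + √(9 + B²))/(B + X) (z(X, B) = (X + √(3² + B²))/(B + X) = (X + √(9 + B²))/(B + X))
(z(115, -536) - 31585)*(-12298 + q(-61)) = ((115 + √(9 + (-536)²))/(-536 + 115) - 31585)*(-12298 - 3*(-61)) = ((115 + √(9 + 287296))/(-421) - 31585)*(-12298 + 183) = (-(115 + √287305)/421 - 31585)*(-12115) = ((-115/421 - √287305/421) - 31585)*(-12115) = (-13297400/421 - √287305/421)*(-12115) = 161098001000/421 + 12115*√287305/421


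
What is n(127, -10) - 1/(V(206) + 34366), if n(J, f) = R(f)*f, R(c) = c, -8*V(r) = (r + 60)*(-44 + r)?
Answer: 5795898/57959 ≈ 100.00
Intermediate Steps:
V(r) = -(-44 + r)*(60 + r)/8 (V(r) = -(r + 60)*(-44 + r)/8 = -(60 + r)*(-44 + r)/8 = -(-44 + r)*(60 + r)/8)
n(J, f) = f² (n(J, f) = f*f = f²)
n(127, -10) - 1/(V(206) + 34366) = (-10)² - 1/((330 - 2*206 - ⅛*206²) + 34366) = 100 - 1/((330 - 412 - ⅛*42436) + 34366) = 100 - 1/((330 - 412 - 10609/2) + 34366) = 100 - 1/(-10773/2 + 34366) = 100 - 1/57959/2 = 100 - 1*2/57959 = 100 - 2/57959 = 5795898/57959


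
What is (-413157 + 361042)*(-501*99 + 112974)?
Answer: -3302788125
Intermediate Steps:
(-413157 + 361042)*(-501*99 + 112974) = -52115*(-49599 + 112974) = -52115*63375 = -3302788125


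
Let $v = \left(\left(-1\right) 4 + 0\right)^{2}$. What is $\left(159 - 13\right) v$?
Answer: $2336$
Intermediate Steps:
$v = 16$ ($v = \left(-4 + 0\right)^{2} = \left(-4\right)^{2} = 16$)
$\left(159 - 13\right) v = \left(159 - 13\right) 16 = 146 \cdot 16 = 2336$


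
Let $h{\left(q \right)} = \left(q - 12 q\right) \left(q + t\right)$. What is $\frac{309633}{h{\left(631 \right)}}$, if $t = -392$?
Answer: $- \frac{309633}{1658899} \approx -0.18665$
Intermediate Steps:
$h{\left(q \right)} = - 11 q \left(-392 + q\right)$ ($h{\left(q \right)} = \left(q - 12 q\right) \left(q - 392\right) = - 11 q \left(-392 + q\right)$)
$\frac{309633}{h{\left(631 \right)}} = \frac{309633}{11 \cdot 631 \left(392 - 631\right)} = \frac{309633}{11 \cdot 631 \left(-239\right)} = \frac{309633}{-1658899} = 309633 \left(- \frac{1}{1658899}\right) = - \frac{309633}{1658899}$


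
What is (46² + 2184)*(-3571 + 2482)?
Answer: -4682700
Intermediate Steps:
(46² + 2184)*(-3571 + 2482) = (2116 + 2184)*(-1089) = 4300*(-1089) = -4682700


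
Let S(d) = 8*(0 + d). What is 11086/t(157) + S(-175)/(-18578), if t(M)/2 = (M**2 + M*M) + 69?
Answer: 12292261/65510009 ≈ 0.18764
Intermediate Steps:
t(M) = 138 + 4*M**2 (t(M) = 2*((M**2 + M*M) + 69) = 2*((M**2 + M**2) + 69) = 2*(2*M**2 + 69) = 2*(69 + 2*M**2) = 138 + 4*M**2)
S(d) = 8*d
11086/t(157) + S(-175)/(-18578) = 11086/(138 + 4*157**2) + (8*(-175))/(-18578) = 11086/(138 + 4*24649) - 1400*(-1/18578) = 11086/(138 + 98596) + 100/1327 = 11086/98734 + 100/1327 = 11086*(1/98734) + 100/1327 = 5543/49367 + 100/1327 = 12292261/65510009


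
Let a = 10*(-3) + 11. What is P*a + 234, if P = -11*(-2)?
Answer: -184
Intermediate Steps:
P = 22
a = -19 (a = -30 + 11 = -19)
P*a + 234 = 22*(-19) + 234 = -418 + 234 = -184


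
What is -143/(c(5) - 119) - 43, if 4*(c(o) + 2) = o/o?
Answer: -20197/483 ≈ -41.816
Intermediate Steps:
c(o) = -7/4 (c(o) = -2 + (o/o)/4 = -2 + (¼)*1 = -2 + ¼ = -7/4)
-143/(c(5) - 119) - 43 = -143/(-7/4 - 119) - 43 = -143/(-483/4) - 43 = -4/483*(-143) - 43 = 572/483 - 43 = -20197/483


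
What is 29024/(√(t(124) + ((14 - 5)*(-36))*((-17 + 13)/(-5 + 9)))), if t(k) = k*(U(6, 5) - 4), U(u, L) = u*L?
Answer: 14512*√887/887 ≈ 487.27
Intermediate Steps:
U(u, L) = L*u
t(k) = 26*k (t(k) = k*(5*6 - 4) = k*(30 - 4) = k*26 = 26*k)
29024/(√(t(124) + ((14 - 5)*(-36))*((-17 + 13)/(-5 + 9)))) = 29024/(√(26*124 + ((14 - 5)*(-36))*((-17 + 13)/(-5 + 9)))) = 29024/(√(3224 + (9*(-36))*(-4/4))) = 29024/(√(3224 - (-1296)/4)) = 29024/(√(3224 - 324*(-1))) = 29024/(√(3224 + 324)) = 29024/(√3548) = 29024/((2*√887)) = 29024*(√887/1774) = 14512*√887/887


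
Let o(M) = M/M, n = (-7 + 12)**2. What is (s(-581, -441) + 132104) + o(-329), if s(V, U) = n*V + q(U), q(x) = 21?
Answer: 117601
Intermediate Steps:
n = 25 (n = 5**2 = 25)
s(V, U) = 21 + 25*V (s(V, U) = 25*V + 21 = 21 + 25*V)
o(M) = 1
(s(-581, -441) + 132104) + o(-329) = ((21 + 25*(-581)) + 132104) + 1 = ((21 - 14525) + 132104) + 1 = (-14504 + 132104) + 1 = 117600 + 1 = 117601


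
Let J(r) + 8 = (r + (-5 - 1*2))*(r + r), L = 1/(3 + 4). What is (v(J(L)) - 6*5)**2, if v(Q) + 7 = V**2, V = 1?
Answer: 1296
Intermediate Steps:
L = 1/7 ≈ 0.14286
J(r) = -8 + 2*r*(-7 + r) (J(r) = -8 + (r + (-5 - 1*2))*(r + r) = -8 + (r + (-5 - 2))*(2*r) = -8 + (r - 7)*(2*r) = -8 + (-7 + r)*(2*r) = -8 + 2*r*(-7 + r))
v(Q) = -6 (v(Q) = -7 + 1**2 = -7 + 1 = -6)
(v(J(L)) - 6*5)**2 = (-6 - 6*5)**2 = (-6 - 30)**2 = (-36)**2 = 1296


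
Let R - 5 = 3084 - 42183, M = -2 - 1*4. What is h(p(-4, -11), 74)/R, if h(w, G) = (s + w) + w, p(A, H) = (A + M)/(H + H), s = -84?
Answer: 457/215017 ≈ 0.0021254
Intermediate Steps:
M = -6 (M = -2 - 4 = -6)
p(A, H) = (-6 + A)/(2*H) (p(A, H) = (A - 6)/(H + H) = (-6 + A)/((2*H)) = (-6 + A)*(1/(2*H)) = (-6 + A)/(2*H))
h(w, G) = -84 + 2*w (h(w, G) = (-84 + w) + w = -84 + 2*w)
R = -39094 (R = 5 + (3084 - 42183) = 5 - 39099 = -39094)
h(p(-4, -11), 74)/R = (-84 + 2*((1/2)*(-6 - 4)/(-11)))/(-39094) = (-84 + 2*((1/2)*(-1/11)*(-10)))*(-1/39094) = (-84 + 2*(5/11))*(-1/39094) = (-84 + 10/11)*(-1/39094) = -914/11*(-1/39094) = 457/215017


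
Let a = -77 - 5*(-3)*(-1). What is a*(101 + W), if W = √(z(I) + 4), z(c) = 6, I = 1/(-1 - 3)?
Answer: -9292 - 92*√10 ≈ -9582.9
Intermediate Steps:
I = -¼ (I = 1/(-4) = -¼ ≈ -0.25000)
a = -92 (a = -77 + 15*(-1) = -77 - 15 = -92)
W = √10 (W = √(6 + 4) = √10 ≈ 3.1623)
a*(101 + W) = -92*(101 + √10) = -9292 - 92*√10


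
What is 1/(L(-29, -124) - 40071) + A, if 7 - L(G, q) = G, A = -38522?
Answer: -1542228271/40035 ≈ -38522.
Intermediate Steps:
L(G, q) = 7 - G
1/(L(-29, -124) - 40071) + A = 1/((7 - 1*(-29)) - 40071) - 38522 = 1/((7 + 29) - 40071) - 38522 = 1/(36 - 40071) - 38522 = 1/(-40035) - 38522 = -1/40035 - 38522 = -1542228271/40035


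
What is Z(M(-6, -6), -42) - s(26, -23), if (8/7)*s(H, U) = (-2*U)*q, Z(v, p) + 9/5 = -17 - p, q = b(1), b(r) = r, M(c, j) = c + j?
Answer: -341/20 ≈ -17.050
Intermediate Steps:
q = 1
Z(v, p) = -94/5 - p (Z(v, p) = -9/5 + (-17 - p) = -94/5 - p)
s(H, U) = -7*U/4 (s(H, U) = 7*(-2*U*1)/8 = 7*(-2*U)/8 = -7*U/4)
Z(M(-6, -6), -42) - s(26, -23) = (-94/5 - 1*(-42)) - (-7)*(-23)/4 = (-94/5 + 42) - 1*161/4 = 116/5 - 161/4 = -341/20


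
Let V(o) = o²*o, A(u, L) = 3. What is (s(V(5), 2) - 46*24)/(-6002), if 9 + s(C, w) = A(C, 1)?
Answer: 555/3001 ≈ 0.18494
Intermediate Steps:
V(o) = o³
s(C, w) = -6 (s(C, w) = -9 + 3 = -6)
(s(V(5), 2) - 46*24)/(-6002) = (-6 - 46*24)/(-6002) = (-6 - 1104)*(-1/6002) = -1110*(-1/6002) = 555/3001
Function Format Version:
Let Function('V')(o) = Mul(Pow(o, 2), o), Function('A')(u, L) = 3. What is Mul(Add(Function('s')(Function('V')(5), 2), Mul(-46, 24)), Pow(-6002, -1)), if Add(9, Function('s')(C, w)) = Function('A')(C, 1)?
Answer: Rational(555, 3001) ≈ 0.18494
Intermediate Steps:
Function('V')(o) = Pow(o, 3)
Function('s')(C, w) = -6 (Function('s')(C, w) = Add(-9, 3) = -6)
Mul(Add(Function('s')(Function('V')(5), 2), Mul(-46, 24)), Pow(-6002, -1)) = Mul(Add(-6, Mul(-46, 24)), Pow(-6002, -1)) = Mul(Add(-6, -1104), Rational(-1, 6002)) = Mul(-1110, Rational(-1, 6002)) = Rational(555, 3001)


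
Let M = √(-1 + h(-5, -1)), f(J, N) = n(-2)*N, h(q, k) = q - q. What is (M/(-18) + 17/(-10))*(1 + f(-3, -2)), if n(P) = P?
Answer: -17/2 - 5*I/18 ≈ -8.5 - 0.27778*I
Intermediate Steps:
h(q, k) = 0
f(J, N) = -2*N
M = I (M = √(-1 + 0) = √(-1) = I ≈ 1.0*I)
(M/(-18) + 17/(-10))*(1 + f(-3, -2)) = (I/(-18) + 17/(-10))*(1 - 2*(-2)) = (I*(-1/18) + 17*(-⅒))*(1 + 4) = (-I/18 - 17/10)*5 = (-17/10 - I/18)*5 = -17/2 - 5*I/18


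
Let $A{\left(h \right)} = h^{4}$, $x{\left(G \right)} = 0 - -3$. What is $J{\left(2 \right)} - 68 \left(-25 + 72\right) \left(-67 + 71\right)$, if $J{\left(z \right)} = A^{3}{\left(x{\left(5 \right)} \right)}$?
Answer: $518657$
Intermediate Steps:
$x{\left(G \right)} = 3$ ($x{\left(G \right)} = 0 + 3 = 3$)
$J{\left(z \right)} = 531441$ ($J{\left(z \right)} = \left(3^{4}\right)^{3} = 81^{3} = 531441$)
$J{\left(2 \right)} - 68 \left(-25 + 72\right) \left(-67 + 71\right) = 531441 - 68 \left(-25 + 72\right) \left(-67 + 71\right) = 531441 - 68 \cdot 47 \cdot 4 = 531441 - 12784 = 518657$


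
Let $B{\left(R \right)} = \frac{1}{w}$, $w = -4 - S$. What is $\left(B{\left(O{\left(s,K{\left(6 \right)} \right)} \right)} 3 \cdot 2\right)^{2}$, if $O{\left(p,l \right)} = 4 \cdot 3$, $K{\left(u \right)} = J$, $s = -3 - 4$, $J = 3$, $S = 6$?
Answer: $\frac{9}{25} \approx 0.36$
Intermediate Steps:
$s = -7$
$K{\left(u \right)} = 3$
$O{\left(p,l \right)} = 12$
$w = -10$ ($w = -4 - 6 = -10$)
$B{\left(R \right)} = - \frac{1}{10}$ ($B{\left(R \right)} = \frac{1}{-10} = - \frac{1}{10}$)
$\left(B{\left(O{\left(s,K{\left(6 \right)} \right)} \right)} 3 \cdot 2\right)^{2} = \left(\left(- \frac{1}{10}\right) 3 \cdot 2\right)^{2} = \left(\left(- \frac{3}{10}\right) 2\right)^{2} = \left(- \frac{3}{5}\right)^{2} = \frac{9}{25}$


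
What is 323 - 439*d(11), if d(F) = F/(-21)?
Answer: 11612/21 ≈ 552.95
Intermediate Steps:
d(F) = -F/21 (d(F) = F*(-1/21) = -F/21)
323 - 439*d(11) = 323 - (-439)*11/21 = 323 - 439*(-11/21) = 323 + 4829/21 = 11612/21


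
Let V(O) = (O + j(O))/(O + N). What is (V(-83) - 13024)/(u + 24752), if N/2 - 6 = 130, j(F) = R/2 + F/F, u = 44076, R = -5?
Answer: -4923241/26016984 ≈ -0.18923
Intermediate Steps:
j(F) = -3/2 (j(F) = -5/2 + F/F = -5*1/2 + 1 = -5/2 + 1 = -3/2)
N = 272 (N = 12 + 2*130 = 12 + 260 = 272)
V(O) = (-3/2 + O)/(272 + O) (V(O) = (O - 3/2)/(O + 272) = (-3/2 + O)/(272 + O))
(V(-83) - 13024)/(u + 24752) = ((-3/2 - 83)/(272 - 83) - 13024)/(44076 + 24752) = (-169/2/189 - 13024)/68828 = ((1/189)*(-169/2) - 13024)*(1/68828) = (-169/378 - 13024)*(1/68828) = -4923241/378*1/68828 = -4923241/26016984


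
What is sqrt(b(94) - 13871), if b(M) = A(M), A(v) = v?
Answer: I*sqrt(13777) ≈ 117.38*I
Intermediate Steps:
b(M) = M
sqrt(b(94) - 13871) = sqrt(94 - 13871) = sqrt(-13777) = I*sqrt(13777)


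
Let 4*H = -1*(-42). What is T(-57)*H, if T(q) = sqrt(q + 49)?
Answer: 21*I*sqrt(2) ≈ 29.698*I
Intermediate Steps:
T(q) = sqrt(49 + q)
H = 21/2 (H = (-1*(-42))/4 = (1/4)*42 = 21/2 ≈ 10.500)
T(-57)*H = sqrt(49 - 57)*(21/2) = sqrt(-8)*(21/2) = (2*I*sqrt(2))*(21/2) = 21*I*sqrt(2)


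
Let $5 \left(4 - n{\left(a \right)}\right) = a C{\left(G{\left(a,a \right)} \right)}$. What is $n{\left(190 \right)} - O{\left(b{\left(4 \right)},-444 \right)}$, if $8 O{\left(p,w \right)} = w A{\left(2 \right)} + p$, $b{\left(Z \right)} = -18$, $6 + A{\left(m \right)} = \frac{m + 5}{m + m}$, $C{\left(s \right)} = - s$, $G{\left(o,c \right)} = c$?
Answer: $\frac{55923}{8} \approx 6990.4$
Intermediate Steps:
$A{\left(m \right)} = -6 + \frac{5 + m}{2 m}$ ($A{\left(m \right)} = -6 + \frac{m + 5}{m + m} = -6 + \frac{5 + m}{2 m}$)
$n{\left(a \right)} = 4 + \frac{a^{2}}{5}$ ($n{\left(a \right)} = 4 - \frac{a \left(- a\right)}{5} = 4 - \frac{\left(-1\right) a^{2}}{5} = 4 + \frac{a^{2}}{5}$)
$O{\left(p,w \right)} = - \frac{17 w}{32} + \frac{p}{8}$ ($O{\left(p,w \right)} = \frac{w \frac{5 - 22}{2 \cdot 2} + p}{8} = \frac{w \frac{1}{2} \cdot \frac{1}{2} \left(5 - 22\right) + p}{8} = \frac{w \frac{1}{2} \cdot \frac{1}{2} \left(-17\right) + p}{8} = \frac{w \left(- \frac{17}{4}\right) + p}{8} = \frac{- \frac{17 w}{4} + p}{8} = \frac{p - \frac{17 w}{4}}{8} = - \frac{17 w}{32} + \frac{p}{8}$)
$n{\left(190 \right)} - O{\left(b{\left(4 \right)},-444 \right)} = \left(4 + \frac{190^{2}}{5}\right) - \left(\left(- \frac{17}{32}\right) \left(-444\right) + \frac{1}{8} \left(-18\right)\right) = \left(4 + \frac{1}{5} \cdot 36100\right) - \left(\frac{1887}{8} - \frac{9}{4}\right) = \left(4 + 7220\right) - \frac{1869}{8} = 7224 - \frac{1869}{8} = \frac{55923}{8}$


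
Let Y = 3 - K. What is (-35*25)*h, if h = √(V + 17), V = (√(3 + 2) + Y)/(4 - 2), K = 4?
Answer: -875*√(66 + 2*√5)/2 ≈ -3672.7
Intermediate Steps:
Y = -1 (Y = 3 - 1*4 = 3 - 4 = -1)
V = -½ + √5/2 (V = (√(3 + 2) - 1)/(4 - 2) = (√5 - 1)/2 = (-1 + √5)*(½) = -½ + √5/2 ≈ 0.61803)
h = √(33/2 + √5/2) (h = √((-½ + √5/2) + 17) = √(33/2 + √5/2) ≈ 4.1974)
(-35*25)*h = (-35*25)*(√(66 + 2*√5)/2) = -875*√(66 + 2*√5)/2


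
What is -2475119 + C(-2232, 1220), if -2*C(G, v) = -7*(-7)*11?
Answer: -4950777/2 ≈ -2.4754e+6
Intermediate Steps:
C(G, v) = -539/2 (C(G, v) = -(-7*(-7))*11/2 = -49*11/2 = -½*539 = -539/2)
-2475119 + C(-2232, 1220) = -2475119 - 539/2 = -4950777/2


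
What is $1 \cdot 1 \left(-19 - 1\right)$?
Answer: $-20$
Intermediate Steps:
$1 \cdot 1 \left(-19 - 1\right) = 1 \left(-20\right) = -20$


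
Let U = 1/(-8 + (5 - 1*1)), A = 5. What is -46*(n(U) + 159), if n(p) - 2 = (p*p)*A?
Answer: -59363/8 ≈ -7420.4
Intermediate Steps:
U = -1/4 (U = 1/(-8 + (5 - 1)) = 1/(-8 + 4) = 1/(-4) = -1/4 ≈ -0.25000)
n(p) = 2 + 5*p**2 (n(p) = 2 + (p*p)*5 = 2 + p**2*5 = 2 + 5*p**2)
-46*(n(U) + 159) = -46*((2 + 5*(-1/4)**2) + 159) = -46*((2 + 5*(1/16)) + 159) = -46*((2 + 5/16) + 159) = -46*(37/16 + 159) = -46*2581/16 = -59363/8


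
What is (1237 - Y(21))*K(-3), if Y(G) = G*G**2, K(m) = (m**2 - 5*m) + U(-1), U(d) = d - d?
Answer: -192576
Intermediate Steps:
U(d) = 0
K(m) = m**2 - 5*m (K(m) = (m**2 - 5*m) + 0 = m**2 - 5*m)
Y(G) = G**3
(1237 - Y(21))*K(-3) = (1237 - 1*21**3)*(-3*(-5 - 3)) = (1237 - 1*9261)*(-3*(-8)) = (1237 - 9261)*24 = -8024*24 = -192576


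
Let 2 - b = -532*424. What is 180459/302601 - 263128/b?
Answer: -6486109883/11376284595 ≈ -0.57014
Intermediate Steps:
b = 225570 (b = 2 - (-532)*424 = 2 - 1*(-225568) = 2 + 225568 = 225570)
180459/302601 - 263128/b = 180459/302601 - 263128/225570 = 180459*(1/302601) - 263128*1/225570 = 60153/100867 - 131564/112785 = -6486109883/11376284595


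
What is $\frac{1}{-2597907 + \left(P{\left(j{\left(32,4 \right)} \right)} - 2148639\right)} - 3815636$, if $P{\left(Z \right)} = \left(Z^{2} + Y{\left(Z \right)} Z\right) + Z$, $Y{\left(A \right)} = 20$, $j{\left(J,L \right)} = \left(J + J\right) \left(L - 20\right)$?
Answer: $- \frac{14192158895465}{3719474} \approx -3.8156 \cdot 10^{6}$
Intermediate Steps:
$j{\left(J,L \right)} = 2 J \left(-20 + L\right)$
$P{\left(Z \right)} = Z^{2} + 21 Z$ ($P{\left(Z \right)} = \left(Z^{2} + 20 Z\right) + Z = Z^{2} + 21 Z$)
$\frac{1}{-2597907 + \left(P{\left(j{\left(32,4 \right)} \right)} - 2148639\right)} - 3815636 = \frac{1}{-2597907 - \left(2148639 - 2 \cdot 32 \left(-20 + 4\right) \left(21 + 2 \cdot 32 \left(-20 + 4\right)\right)\right)} - 3815636 = \frac{1}{-2597907 - \left(2148639 - 2 \cdot 32 \left(-16\right) \left(21 + 2 \cdot 32 \left(-16\right)\right)\right)} - 3815636 = \frac{1}{-2597907 - \left(2148639 + 1024 \left(21 - 1024\right)\right)} - 3815636 = \frac{1}{-2597907 - 1121567} - 3815636 = \frac{1}{-3719474} - 3815636 = - \frac{1}{3719474} - 3815636 = - \frac{14192158895465}{3719474}$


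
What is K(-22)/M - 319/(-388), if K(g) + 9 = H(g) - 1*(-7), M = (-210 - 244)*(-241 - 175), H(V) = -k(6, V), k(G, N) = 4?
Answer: 7530661/9159904 ≈ 0.82213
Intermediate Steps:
H(V) = -4 (H(V) = -1*4 = -4)
M = 188864 (M = -454*(-416) = 188864)
K(g) = -6 (K(g) = -9 + (-4 - 1*(-7)) = -9 + (-4 + 7) = -9 + 3 = -6)
K(-22)/M - 319/(-388) = -6/188864 - 319/(-388) = -6*1/188864 - 319*(-1/388) = -3/94432 + 319/388 = 7530661/9159904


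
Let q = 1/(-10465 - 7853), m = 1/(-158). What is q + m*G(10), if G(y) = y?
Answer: -91669/1447122 ≈ -0.063346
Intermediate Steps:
m = -1/158 ≈ -0.0063291
q = -1/18318 (q = 1/(-18318) = -1/18318 ≈ -5.4591e-5)
q + m*G(10) = -1/18318 - 1/158*10 = -1/18318 - 5/79 = -91669/1447122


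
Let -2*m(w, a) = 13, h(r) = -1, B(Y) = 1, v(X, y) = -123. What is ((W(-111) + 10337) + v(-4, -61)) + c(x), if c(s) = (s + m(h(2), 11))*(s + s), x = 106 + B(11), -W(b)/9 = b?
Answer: 32720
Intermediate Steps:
W(b) = -9*b
m(w, a) = -13/2 (m(w, a) = -½*13 = -13/2)
x = 107 (x = 106 + 1 = 107)
c(s) = 2*s*(-13/2 + s) (c(s) = (s - 13/2)*(s + s) = (-13/2 + s)*(2*s) = 2*s*(-13/2 + s))
((W(-111) + 10337) + v(-4, -61)) + c(x) = ((-9*(-111) + 10337) - 123) + 107*(-13 + 2*107) = ((999 + 10337) - 123) + 107*(-13 + 214) = (11336 - 123) + 107*201 = 11213 + 21507 = 32720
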